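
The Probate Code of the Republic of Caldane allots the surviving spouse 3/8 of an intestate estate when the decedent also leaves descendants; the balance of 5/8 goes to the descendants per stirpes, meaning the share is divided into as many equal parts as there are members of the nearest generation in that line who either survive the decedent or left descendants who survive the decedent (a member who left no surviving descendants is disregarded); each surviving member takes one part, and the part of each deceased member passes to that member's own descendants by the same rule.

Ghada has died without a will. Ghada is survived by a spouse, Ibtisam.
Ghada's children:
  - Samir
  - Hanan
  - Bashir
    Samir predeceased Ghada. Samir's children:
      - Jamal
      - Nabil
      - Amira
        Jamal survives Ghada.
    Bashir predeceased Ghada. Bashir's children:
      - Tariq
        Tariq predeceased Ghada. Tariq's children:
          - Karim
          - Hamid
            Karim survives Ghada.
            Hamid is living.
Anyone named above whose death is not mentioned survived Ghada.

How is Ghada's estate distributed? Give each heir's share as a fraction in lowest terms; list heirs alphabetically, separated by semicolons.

Amira 5/72; Hamid 5/48; Hanan 5/24; Ibtisam 3/8; Jamal 5/72; Karim 5/48; Nabil 5/72

Ibtisam, as surviving spouse, takes 3/8.
The remaining 5/8 passes to Ghada's descendants per stirpes.
The 5/8 is divided into 3 equal shares of 5/24 among Samir, Hanan, Bashir.
Samir predeceased; the 5/24 allotted to Samir's branch passes to Samir's issue by representation.
The 5/24 is divided into 3 equal shares of 5/72 among Jamal, Nabil, Amira.
Jamal is living and takes 5/72.
Nabil is living and takes 5/72.
Amira is living and takes 5/72.
Hanan is living and takes 5/24.
Bashir predeceased; the 5/24 allotted to Bashir's branch passes to Bashir's issue by representation.
Tariq's line is the sole branch at this level, so the full 5/24 passes to Tariq's issue by representation.
The 5/24 is divided into 2 equal shares of 5/48 among Karim, Hamid.
Karim is living and takes 5/48.
Hamid is living and takes 5/48.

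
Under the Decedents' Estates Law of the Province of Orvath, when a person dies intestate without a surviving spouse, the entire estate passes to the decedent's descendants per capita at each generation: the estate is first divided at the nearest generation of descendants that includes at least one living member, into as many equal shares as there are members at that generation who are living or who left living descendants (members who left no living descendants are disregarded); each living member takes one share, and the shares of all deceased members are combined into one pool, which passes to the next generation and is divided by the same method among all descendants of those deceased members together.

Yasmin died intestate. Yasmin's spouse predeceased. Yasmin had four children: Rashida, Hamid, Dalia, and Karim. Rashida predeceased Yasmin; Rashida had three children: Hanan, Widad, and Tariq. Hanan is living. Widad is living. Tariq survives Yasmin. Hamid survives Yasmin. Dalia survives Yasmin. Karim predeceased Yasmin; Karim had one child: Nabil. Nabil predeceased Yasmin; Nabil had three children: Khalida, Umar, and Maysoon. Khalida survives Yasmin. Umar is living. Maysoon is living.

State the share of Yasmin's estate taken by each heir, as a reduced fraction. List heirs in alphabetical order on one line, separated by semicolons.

There is no surviving spouse, so the entire estate passes to Yasmin's descendants per capita at each generation.
At generation 1 (Rashida, Hamid, Dalia, Karim) there are 4 shares of (1)/4 = 1/4 each.
Living: Hamid and Dalia — each takes 1/4.
Deceased: Rashida and Karim. Their combined 1/2 is pooled and carried to generation 2.
At generation 2 (Hanan, Widad, Tariq, Nabil) there are 4 shares of (1/2)/4 = 1/8 each.
Living: Hanan, Widad, and Tariq — each takes 1/8.
Deceased: Nabil. That 1/8 share is carried to generation 3.
At generation 3 (Khalida, Umar, Maysoon) there are 3 shares of (1/8)/3 = 1/24 each.
Living: Khalida, Umar, and Maysoon — each takes 1/24.

Dalia 1/4; Hamid 1/4; Hanan 1/8; Khalida 1/24; Maysoon 1/24; Tariq 1/8; Umar 1/24; Widad 1/8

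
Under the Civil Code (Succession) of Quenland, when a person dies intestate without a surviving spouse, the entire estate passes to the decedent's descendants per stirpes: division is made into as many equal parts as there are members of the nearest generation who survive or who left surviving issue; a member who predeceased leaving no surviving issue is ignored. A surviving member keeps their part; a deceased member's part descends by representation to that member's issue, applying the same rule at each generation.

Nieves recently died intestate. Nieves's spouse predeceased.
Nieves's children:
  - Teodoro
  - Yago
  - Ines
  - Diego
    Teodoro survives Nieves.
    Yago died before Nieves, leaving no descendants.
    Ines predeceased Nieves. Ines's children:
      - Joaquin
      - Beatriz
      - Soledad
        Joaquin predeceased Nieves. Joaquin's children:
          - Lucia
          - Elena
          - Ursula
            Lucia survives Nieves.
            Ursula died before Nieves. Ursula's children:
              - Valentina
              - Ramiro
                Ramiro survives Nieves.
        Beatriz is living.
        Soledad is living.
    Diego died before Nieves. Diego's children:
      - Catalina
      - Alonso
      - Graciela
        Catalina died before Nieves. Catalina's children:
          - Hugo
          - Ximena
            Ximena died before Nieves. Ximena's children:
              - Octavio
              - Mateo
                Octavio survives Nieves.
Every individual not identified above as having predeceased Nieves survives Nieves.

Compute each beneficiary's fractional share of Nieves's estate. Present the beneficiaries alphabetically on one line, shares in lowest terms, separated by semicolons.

There is no surviving spouse, so the entire estate passes to Nieves's descendants per stirpes.
Yago left no surviving issue, so that branch lapses and is disregarded.
The estate is divided into 3 equal shares of 1/3 among Teodoro, Ines, Diego.
Teodoro is living and takes 1/3.
Ines predeceased; the 1/3 allotted to Ines's branch passes to Ines's issue by representation.
The 1/3 is divided into 3 equal shares of 1/9 among Joaquin, Beatriz, Soledad.
Joaquin predeceased; the 1/9 allotted to Joaquin's branch passes to Joaquin's issue by representation.
The 1/9 is divided into 3 equal shares of 1/27 among Lucia, Elena, Ursula.
Lucia is living and takes 1/27.
Elena is living and takes 1/27.
Ursula predeceased; the 1/27 allotted to Ursula's branch passes to Ursula's issue by representation.
The 1/27 is divided into 2 equal shares of 1/54 among Valentina, Ramiro.
Valentina is living and takes 1/54.
Ramiro is living and takes 1/54.
Beatriz is living and takes 1/9.
Soledad is living and takes 1/9.
Diego predeceased; the 1/3 allotted to Diego's branch passes to Diego's issue by representation.
The 1/3 is divided into 3 equal shares of 1/9 among Catalina, Alonso, Graciela.
Catalina predeceased; the 1/9 allotted to Catalina's branch passes to Catalina's issue by representation.
The 1/9 is divided into 2 equal shares of 1/18 among Hugo, Ximena.
Hugo is living and takes 1/18.
Ximena predeceased; the 1/18 allotted to Ximena's branch passes to Ximena's issue by representation.
The 1/18 is divided into 2 equal shares of 1/36 among Octavio, Mateo.
Octavio is living and takes 1/36.
Mateo is living and takes 1/36.
Alonso is living and takes 1/9.
Graciela is living and takes 1/9.

Alonso 1/9; Beatriz 1/9; Elena 1/27; Graciela 1/9; Hugo 1/18; Lucia 1/27; Mateo 1/36; Octavio 1/36; Ramiro 1/54; Soledad 1/9; Teodoro 1/3; Valentina 1/54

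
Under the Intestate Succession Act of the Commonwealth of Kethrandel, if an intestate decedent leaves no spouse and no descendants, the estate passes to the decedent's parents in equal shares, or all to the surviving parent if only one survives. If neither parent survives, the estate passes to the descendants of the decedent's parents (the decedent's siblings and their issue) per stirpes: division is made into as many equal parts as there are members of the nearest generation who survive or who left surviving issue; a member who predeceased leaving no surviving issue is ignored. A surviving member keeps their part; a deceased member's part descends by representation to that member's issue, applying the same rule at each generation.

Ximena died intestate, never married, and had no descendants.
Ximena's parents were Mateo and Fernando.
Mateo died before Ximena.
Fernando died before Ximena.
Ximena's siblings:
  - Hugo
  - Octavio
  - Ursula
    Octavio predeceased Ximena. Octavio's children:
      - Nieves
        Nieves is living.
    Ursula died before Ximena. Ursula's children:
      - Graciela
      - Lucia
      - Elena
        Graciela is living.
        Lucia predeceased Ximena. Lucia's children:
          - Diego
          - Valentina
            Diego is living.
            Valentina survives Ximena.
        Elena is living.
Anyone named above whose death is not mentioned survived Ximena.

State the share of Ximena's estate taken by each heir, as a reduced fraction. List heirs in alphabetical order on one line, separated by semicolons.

Neither parent survives and there are no descendants, so the estate passes to Ximena's siblings and their issue per stirpes.
The estate is divided into 3 equal shares of 1/3 among Hugo, Octavio, Ursula.
Hugo is living and takes 1/3.
Octavio predeceased; the 1/3 allotted to Octavio's branch passes to Octavio's issue by representation.
Nieves is the sole taker at this level and receives the full 1/3.
Ursula predeceased; the 1/3 allotted to Ursula's branch passes to Ursula's issue by representation.
The 1/3 is divided into 3 equal shares of 1/9 among Graciela, Lucia, Elena.
Graciela is living and takes 1/9.
Lucia predeceased; the 1/9 allotted to Lucia's branch passes to Lucia's issue by representation.
The 1/9 is divided into 2 equal shares of 1/18 among Diego, Valentina.
Diego is living and takes 1/18.
Valentina is living and takes 1/18.
Elena is living and takes 1/9.

Diego 1/18; Elena 1/9; Graciela 1/9; Hugo 1/3; Nieves 1/3; Valentina 1/18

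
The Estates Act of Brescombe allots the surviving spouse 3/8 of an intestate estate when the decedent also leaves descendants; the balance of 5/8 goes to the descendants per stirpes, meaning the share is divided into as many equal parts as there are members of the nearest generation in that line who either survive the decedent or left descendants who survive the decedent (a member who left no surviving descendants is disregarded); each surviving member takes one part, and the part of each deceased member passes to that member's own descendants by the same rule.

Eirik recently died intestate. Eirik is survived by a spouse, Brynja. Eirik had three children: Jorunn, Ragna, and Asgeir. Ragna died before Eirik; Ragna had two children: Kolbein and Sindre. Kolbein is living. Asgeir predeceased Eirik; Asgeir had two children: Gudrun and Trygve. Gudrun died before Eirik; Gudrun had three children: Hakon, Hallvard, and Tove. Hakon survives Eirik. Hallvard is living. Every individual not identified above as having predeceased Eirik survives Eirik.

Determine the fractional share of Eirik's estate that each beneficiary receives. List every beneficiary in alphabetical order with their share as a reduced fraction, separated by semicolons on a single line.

Brynja 3/8; Hakon 5/144; Hallvard 5/144; Jorunn 5/24; Kolbein 5/48; Sindre 5/48; Tove 5/144; Trygve 5/48

Brynja, as surviving spouse, takes 3/8.
The remaining 5/8 passes to Eirik's descendants per stirpes.
The 5/8 is divided into 3 equal shares of 5/24 among Jorunn, Ragna, Asgeir.
Jorunn is living and takes 5/24.
Ragna predeceased; the 5/24 allotted to Ragna's branch passes to Ragna's issue by representation.
The 5/24 is divided into 2 equal shares of 5/48 among Kolbein, Sindre.
Kolbein is living and takes 5/48.
Sindre is living and takes 5/48.
Asgeir predeceased; the 5/24 allotted to Asgeir's branch passes to Asgeir's issue by representation.
The 5/24 is divided into 2 equal shares of 5/48 among Gudrun, Trygve.
Gudrun predeceased; the 5/48 allotted to Gudrun's branch passes to Gudrun's issue by representation.
The 5/48 is divided into 3 equal shares of 5/144 among Hakon, Hallvard, Tove.
Hakon is living and takes 5/144.
Hallvard is living and takes 5/144.
Tove is living and takes 5/144.
Trygve is living and takes 5/48.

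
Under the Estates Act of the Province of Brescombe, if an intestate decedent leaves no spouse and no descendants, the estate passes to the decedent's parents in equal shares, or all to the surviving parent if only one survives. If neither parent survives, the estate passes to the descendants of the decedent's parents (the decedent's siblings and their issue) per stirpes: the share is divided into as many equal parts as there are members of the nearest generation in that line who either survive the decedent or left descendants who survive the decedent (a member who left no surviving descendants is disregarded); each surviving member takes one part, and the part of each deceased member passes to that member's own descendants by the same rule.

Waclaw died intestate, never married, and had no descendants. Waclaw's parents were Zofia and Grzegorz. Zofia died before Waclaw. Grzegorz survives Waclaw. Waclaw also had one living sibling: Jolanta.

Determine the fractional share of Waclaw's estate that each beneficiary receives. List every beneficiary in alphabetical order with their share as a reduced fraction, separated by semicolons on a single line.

Grzegorz 1

Only one parent, Grzegorz, survives, so Grzegorz takes the entire estate. The siblings take nothing because a surviving parent has priority.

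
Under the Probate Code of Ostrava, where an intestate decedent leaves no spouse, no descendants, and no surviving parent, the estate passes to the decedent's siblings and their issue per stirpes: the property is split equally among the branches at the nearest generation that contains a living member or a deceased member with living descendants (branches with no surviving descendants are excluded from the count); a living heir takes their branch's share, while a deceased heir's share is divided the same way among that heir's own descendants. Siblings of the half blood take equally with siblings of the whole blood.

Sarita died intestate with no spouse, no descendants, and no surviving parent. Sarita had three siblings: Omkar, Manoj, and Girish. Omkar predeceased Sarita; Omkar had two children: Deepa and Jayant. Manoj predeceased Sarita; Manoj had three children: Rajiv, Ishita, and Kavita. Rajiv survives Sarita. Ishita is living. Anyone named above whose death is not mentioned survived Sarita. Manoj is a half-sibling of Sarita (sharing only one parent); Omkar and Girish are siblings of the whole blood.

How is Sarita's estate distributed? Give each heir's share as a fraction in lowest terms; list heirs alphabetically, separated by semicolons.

No spouse, descendants, or parent survives, so the estate passes to Sarita's siblings per stirpes.
Half-blood and whole-blood siblings take equally under the stated rule.
The estate is divided into 3 equal shares of 1/3 among Omkar, Manoj, Girish.
Omkar predeceased; the 1/3 allotted to Omkar's branch passes to Omkar's issue by representation.
The 1/3 is divided into 2 equal shares of 1/6 among Deepa, Jayant.
Deepa is living and takes 1/6.
Jayant is living and takes 1/6.
Manoj predeceased; the 1/3 allotted to Manoj's branch passes to Manoj's issue by representation.
The 1/3 is divided into 3 equal shares of 1/9 among Rajiv, Ishita, Kavita.
Rajiv is living and takes 1/9.
Ishita is living and takes 1/9.
Kavita is living and takes 1/9.
Girish is living and takes 1/3.

Deepa 1/6; Girish 1/3; Ishita 1/9; Jayant 1/6; Kavita 1/9; Rajiv 1/9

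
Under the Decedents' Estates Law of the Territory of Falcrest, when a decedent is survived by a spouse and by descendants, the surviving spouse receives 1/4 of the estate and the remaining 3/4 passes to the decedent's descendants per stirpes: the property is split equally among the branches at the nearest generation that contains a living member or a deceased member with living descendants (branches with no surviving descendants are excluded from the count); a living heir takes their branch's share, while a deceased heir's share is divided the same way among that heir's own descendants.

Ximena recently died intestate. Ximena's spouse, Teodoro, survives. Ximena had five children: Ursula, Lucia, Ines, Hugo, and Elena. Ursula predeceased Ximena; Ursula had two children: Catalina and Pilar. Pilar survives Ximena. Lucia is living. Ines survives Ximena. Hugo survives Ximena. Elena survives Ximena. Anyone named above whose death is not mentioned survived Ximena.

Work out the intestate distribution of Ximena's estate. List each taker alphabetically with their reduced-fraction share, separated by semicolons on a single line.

Teodoro, as surviving spouse, takes 1/4.
The remaining 3/4 passes to Ximena's descendants per stirpes.
The 3/4 is divided into 5 equal shares of 3/20 among Ursula, Lucia, Ines, Hugo, Elena.
Ursula predeceased; the 3/20 allotted to Ursula's branch passes to Ursula's issue by representation.
The 3/20 is divided into 2 equal shares of 3/40 among Catalina, Pilar.
Catalina is living and takes 3/40.
Pilar is living and takes 3/40.
Lucia is living and takes 3/20.
Ines is living and takes 3/20.
Hugo is living and takes 3/20.
Elena is living and takes 3/20.

Catalina 3/40; Elena 3/20; Hugo 3/20; Ines 3/20; Lucia 3/20; Pilar 3/40; Teodoro 1/4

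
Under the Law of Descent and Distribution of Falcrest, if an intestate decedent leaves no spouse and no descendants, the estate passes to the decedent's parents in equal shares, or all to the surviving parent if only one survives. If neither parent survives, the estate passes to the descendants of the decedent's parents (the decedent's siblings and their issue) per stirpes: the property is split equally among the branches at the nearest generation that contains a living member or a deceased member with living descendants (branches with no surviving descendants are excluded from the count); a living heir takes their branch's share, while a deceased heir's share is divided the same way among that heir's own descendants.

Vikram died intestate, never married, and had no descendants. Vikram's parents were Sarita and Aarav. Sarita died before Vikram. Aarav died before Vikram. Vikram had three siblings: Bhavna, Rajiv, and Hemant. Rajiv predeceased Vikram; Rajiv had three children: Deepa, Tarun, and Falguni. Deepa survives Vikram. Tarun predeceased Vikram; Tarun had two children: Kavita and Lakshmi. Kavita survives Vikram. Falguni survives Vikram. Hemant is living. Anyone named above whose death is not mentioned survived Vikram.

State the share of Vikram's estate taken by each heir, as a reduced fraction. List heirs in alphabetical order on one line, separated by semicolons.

Neither parent survives and there are no descendants, so the estate passes to Vikram's siblings and their issue per stirpes.
The estate is divided into 3 equal shares of 1/3 among Bhavna, Rajiv, Hemant.
Bhavna is living and takes 1/3.
Rajiv predeceased; the 1/3 allotted to Rajiv's branch passes to Rajiv's issue by representation.
The 1/3 is divided into 3 equal shares of 1/9 among Deepa, Tarun, Falguni.
Deepa is living and takes 1/9.
Tarun predeceased; the 1/9 allotted to Tarun's branch passes to Tarun's issue by representation.
The 1/9 is divided into 2 equal shares of 1/18 among Kavita, Lakshmi.
Kavita is living and takes 1/18.
Lakshmi is living and takes 1/18.
Falguni is living and takes 1/9.
Hemant is living and takes 1/3.

Bhavna 1/3; Deepa 1/9; Falguni 1/9; Hemant 1/3; Kavita 1/18; Lakshmi 1/18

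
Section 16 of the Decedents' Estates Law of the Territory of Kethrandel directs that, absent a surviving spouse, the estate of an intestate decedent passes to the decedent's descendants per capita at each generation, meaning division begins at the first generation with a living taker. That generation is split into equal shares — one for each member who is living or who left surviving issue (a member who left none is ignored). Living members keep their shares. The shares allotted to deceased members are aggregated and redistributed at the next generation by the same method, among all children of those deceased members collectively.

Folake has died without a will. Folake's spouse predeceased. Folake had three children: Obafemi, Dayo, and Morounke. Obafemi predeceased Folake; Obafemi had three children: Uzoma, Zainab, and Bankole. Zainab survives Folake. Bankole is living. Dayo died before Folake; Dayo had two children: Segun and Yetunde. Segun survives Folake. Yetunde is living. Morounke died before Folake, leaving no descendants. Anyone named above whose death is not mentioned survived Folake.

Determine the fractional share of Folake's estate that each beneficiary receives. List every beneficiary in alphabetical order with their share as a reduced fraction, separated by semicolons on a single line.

There is no surviving spouse, so the entire estate passes to Folake's descendants per capita at each generation.
No one at generation 1 (Obafemi, Dayo) is living; moving to the next generation.
At generation 2 (Uzoma, Zainab, Bankole, Segun, Yetunde) there are 5 shares of (1)/5 = 1/5 each.
Living: Uzoma, Zainab, Bankole, Segun, and Yetunde — each takes 1/5.

Bankole 1/5; Segun 1/5; Uzoma 1/5; Yetunde 1/5; Zainab 1/5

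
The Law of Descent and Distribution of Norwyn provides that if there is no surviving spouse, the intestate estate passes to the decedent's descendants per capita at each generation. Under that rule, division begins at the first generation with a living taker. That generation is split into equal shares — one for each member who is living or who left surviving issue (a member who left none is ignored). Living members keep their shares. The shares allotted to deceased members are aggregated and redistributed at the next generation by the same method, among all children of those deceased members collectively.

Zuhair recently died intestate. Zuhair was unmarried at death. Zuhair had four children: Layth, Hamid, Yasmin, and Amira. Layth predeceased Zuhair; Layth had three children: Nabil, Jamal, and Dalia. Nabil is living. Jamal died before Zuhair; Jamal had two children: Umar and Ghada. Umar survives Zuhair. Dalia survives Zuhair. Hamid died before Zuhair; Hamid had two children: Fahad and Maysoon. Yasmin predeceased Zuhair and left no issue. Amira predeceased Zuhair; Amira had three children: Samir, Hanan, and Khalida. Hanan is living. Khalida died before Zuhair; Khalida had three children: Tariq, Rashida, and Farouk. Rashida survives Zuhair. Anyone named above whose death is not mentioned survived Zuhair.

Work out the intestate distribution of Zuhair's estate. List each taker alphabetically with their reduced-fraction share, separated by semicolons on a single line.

There is no surviving spouse, so the entire estate passes to Zuhair's descendants per capita at each generation.
No one at generation 1 (Layth, Hamid, Amira) is living; moving to the next generation.
At generation 2 (Nabil, Jamal, Dalia, Fahad, Maysoon, Samir, Hanan, Khalida) there are 8 shares of (1)/8 = 1/8 each.
Living: Nabil, Dalia, Fahad, Maysoon, Samir, and Hanan — each takes 1/8.
Deceased: Jamal and Khalida. Their combined 1/4 is pooled and carried to generation 3.
At generation 3 (Umar, Ghada, Tariq, Rashida, Farouk) there are 5 shares of (1/4)/5 = 1/20 each.
Living: Umar, Ghada, Tariq, Rashida, and Farouk — each takes 1/20.

Dalia 1/8; Fahad 1/8; Farouk 1/20; Ghada 1/20; Hanan 1/8; Maysoon 1/8; Nabil 1/8; Rashida 1/20; Samir 1/8; Tariq 1/20; Umar 1/20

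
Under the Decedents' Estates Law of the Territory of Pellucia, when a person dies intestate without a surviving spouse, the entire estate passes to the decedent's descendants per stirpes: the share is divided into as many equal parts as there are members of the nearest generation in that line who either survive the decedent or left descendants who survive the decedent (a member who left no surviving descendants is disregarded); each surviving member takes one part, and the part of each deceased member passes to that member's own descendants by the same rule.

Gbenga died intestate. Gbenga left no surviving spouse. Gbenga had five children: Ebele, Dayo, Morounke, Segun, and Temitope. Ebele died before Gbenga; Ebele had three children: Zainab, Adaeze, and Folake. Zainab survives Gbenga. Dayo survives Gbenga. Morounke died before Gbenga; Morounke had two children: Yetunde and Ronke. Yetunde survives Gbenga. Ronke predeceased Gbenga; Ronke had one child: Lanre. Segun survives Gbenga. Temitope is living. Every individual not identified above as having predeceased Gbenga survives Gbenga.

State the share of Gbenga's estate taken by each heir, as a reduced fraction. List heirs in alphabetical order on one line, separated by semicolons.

Adaeze 1/15; Dayo 1/5; Folake 1/15; Lanre 1/10; Segun 1/5; Temitope 1/5; Yetunde 1/10; Zainab 1/15

There is no surviving spouse, so the entire estate passes to Gbenga's descendants per stirpes.
The estate is divided into 5 equal shares of 1/5 among Ebele, Dayo, Morounke, Segun, Temitope.
Ebele predeceased; the 1/5 allotted to Ebele's branch passes to Ebele's issue by representation.
The 1/5 is divided into 3 equal shares of 1/15 among Zainab, Adaeze, Folake.
Zainab is living and takes 1/15.
Adaeze is living and takes 1/15.
Folake is living and takes 1/15.
Dayo is living and takes 1/5.
Morounke predeceased; the 1/5 allotted to Morounke's branch passes to Morounke's issue by representation.
The 1/5 is divided into 2 equal shares of 1/10 among Yetunde, Ronke.
Yetunde is living and takes 1/10.
Ronke predeceased; the 1/10 allotted to Ronke's branch passes to Ronke's issue by representation.
Lanre is the sole taker at this level and receives the full 1/10.
Segun is living and takes 1/5.
Temitope is living and takes 1/5.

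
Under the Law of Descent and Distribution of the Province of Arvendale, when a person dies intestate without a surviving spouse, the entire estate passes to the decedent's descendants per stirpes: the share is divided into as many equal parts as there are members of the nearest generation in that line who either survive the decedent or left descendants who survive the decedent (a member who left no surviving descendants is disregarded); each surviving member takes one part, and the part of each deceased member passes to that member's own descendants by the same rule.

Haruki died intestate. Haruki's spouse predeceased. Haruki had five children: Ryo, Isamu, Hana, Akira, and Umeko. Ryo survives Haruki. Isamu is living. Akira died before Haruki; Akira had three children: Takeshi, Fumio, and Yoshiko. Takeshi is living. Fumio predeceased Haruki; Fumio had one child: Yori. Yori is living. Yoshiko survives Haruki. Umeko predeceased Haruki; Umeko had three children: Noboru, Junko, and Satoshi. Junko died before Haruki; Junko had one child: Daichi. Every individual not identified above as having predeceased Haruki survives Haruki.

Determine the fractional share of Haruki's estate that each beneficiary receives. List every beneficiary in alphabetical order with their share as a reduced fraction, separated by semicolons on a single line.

Daichi 1/15; Hana 1/5; Isamu 1/5; Noboru 1/15; Ryo 1/5; Satoshi 1/15; Takeshi 1/15; Yori 1/15; Yoshiko 1/15

There is no surviving spouse, so the entire estate passes to Haruki's descendants per stirpes.
The estate is divided into 5 equal shares of 1/5 among Ryo, Isamu, Hana, Akira, Umeko.
Ryo is living and takes 1/5.
Isamu is living and takes 1/5.
Hana is living and takes 1/5.
Akira predeceased; the 1/5 allotted to Akira's branch passes to Akira's issue by representation.
The 1/5 is divided into 3 equal shares of 1/15 among Takeshi, Fumio, Yoshiko.
Takeshi is living and takes 1/15.
Fumio predeceased; the 1/15 allotted to Fumio's branch passes to Fumio's issue by representation.
Yori is the sole taker at this level and receives the full 1/15.
Yoshiko is living and takes 1/15.
Umeko predeceased; the 1/5 allotted to Umeko's branch passes to Umeko's issue by representation.
The 1/5 is divided into 3 equal shares of 1/15 among Noboru, Junko, Satoshi.
Noboru is living and takes 1/15.
Junko predeceased; the 1/15 allotted to Junko's branch passes to Junko's issue by representation.
Daichi is the sole taker at this level and receives the full 1/15.
Satoshi is living and takes 1/15.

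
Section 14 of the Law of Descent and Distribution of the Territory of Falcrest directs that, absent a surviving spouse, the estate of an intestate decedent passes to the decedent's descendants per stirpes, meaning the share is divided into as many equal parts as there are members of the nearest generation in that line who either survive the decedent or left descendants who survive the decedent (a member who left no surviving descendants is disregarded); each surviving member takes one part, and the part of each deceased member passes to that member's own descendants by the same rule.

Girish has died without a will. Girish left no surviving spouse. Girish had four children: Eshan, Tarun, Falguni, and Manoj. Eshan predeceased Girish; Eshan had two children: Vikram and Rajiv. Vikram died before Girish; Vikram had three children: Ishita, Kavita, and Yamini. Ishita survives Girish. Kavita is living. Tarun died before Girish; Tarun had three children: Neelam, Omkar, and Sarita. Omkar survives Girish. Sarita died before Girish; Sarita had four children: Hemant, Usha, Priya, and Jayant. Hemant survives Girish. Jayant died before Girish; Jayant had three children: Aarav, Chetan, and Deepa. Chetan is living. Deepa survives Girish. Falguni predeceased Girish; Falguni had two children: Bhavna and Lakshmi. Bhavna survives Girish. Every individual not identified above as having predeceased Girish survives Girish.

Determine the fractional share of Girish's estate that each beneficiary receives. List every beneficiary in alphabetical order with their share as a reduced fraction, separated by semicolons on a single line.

There is no surviving spouse, so the entire estate passes to Girish's descendants per stirpes.
The estate is divided into 4 equal shares of 1/4 among Eshan, Tarun, Falguni, Manoj.
Eshan predeceased; the 1/4 allotted to Eshan's branch passes to Eshan's issue by representation.
The 1/4 is divided into 2 equal shares of 1/8 among Vikram, Rajiv.
Vikram predeceased; the 1/8 allotted to Vikram's branch passes to Vikram's issue by representation.
The 1/8 is divided into 3 equal shares of 1/24 among Ishita, Kavita, Yamini.
Ishita is living and takes 1/24.
Kavita is living and takes 1/24.
Yamini is living and takes 1/24.
Rajiv is living and takes 1/8.
Tarun predeceased; the 1/4 allotted to Tarun's branch passes to Tarun's issue by representation.
The 1/4 is divided into 3 equal shares of 1/12 among Neelam, Omkar, Sarita.
Neelam is living and takes 1/12.
Omkar is living and takes 1/12.
Sarita predeceased; the 1/12 allotted to Sarita's branch passes to Sarita's issue by representation.
The 1/12 is divided into 4 equal shares of 1/48 among Hemant, Usha, Priya, Jayant.
Hemant is living and takes 1/48.
Usha is living and takes 1/48.
Priya is living and takes 1/48.
Jayant predeceased; the 1/48 allotted to Jayant's branch passes to Jayant's issue by representation.
The 1/48 is divided into 3 equal shares of 1/144 among Aarav, Chetan, Deepa.
Aarav is living and takes 1/144.
Chetan is living and takes 1/144.
Deepa is living and takes 1/144.
Falguni predeceased; the 1/4 allotted to Falguni's branch passes to Falguni's issue by representation.
The 1/4 is divided into 2 equal shares of 1/8 among Bhavna, Lakshmi.
Bhavna is living and takes 1/8.
Lakshmi is living and takes 1/8.
Manoj is living and takes 1/4.

Aarav 1/144; Bhavna 1/8; Chetan 1/144; Deepa 1/144; Hemant 1/48; Ishita 1/24; Kavita 1/24; Lakshmi 1/8; Manoj 1/4; Neelam 1/12; Omkar 1/12; Priya 1/48; Rajiv 1/8; Usha 1/48; Yamini 1/24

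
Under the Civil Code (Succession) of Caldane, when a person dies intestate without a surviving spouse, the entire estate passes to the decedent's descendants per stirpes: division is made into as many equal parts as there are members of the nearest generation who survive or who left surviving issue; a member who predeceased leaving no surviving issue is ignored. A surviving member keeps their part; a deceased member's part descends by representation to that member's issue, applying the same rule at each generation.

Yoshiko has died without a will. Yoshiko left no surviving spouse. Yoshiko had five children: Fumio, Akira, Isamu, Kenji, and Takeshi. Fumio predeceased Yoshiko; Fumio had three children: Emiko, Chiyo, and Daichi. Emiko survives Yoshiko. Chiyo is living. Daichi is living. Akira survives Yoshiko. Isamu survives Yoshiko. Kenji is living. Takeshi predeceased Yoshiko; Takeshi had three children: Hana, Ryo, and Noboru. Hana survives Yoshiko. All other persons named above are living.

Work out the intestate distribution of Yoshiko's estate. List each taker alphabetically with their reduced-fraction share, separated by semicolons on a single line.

There is no surviving spouse, so the entire estate passes to Yoshiko's descendants per stirpes.
The estate is divided into 5 equal shares of 1/5 among Fumio, Akira, Isamu, Kenji, Takeshi.
Fumio predeceased; the 1/5 allotted to Fumio's branch passes to Fumio's issue by representation.
The 1/5 is divided into 3 equal shares of 1/15 among Emiko, Chiyo, Daichi.
Emiko is living and takes 1/15.
Chiyo is living and takes 1/15.
Daichi is living and takes 1/15.
Akira is living and takes 1/5.
Isamu is living and takes 1/5.
Kenji is living and takes 1/5.
Takeshi predeceased; the 1/5 allotted to Takeshi's branch passes to Takeshi's issue by representation.
The 1/5 is divided into 3 equal shares of 1/15 among Hana, Ryo, Noboru.
Hana is living and takes 1/15.
Ryo is living and takes 1/15.
Noboru is living and takes 1/15.

Akira 1/5; Chiyo 1/15; Daichi 1/15; Emiko 1/15; Hana 1/15; Isamu 1/5; Kenji 1/5; Noboru 1/15; Ryo 1/15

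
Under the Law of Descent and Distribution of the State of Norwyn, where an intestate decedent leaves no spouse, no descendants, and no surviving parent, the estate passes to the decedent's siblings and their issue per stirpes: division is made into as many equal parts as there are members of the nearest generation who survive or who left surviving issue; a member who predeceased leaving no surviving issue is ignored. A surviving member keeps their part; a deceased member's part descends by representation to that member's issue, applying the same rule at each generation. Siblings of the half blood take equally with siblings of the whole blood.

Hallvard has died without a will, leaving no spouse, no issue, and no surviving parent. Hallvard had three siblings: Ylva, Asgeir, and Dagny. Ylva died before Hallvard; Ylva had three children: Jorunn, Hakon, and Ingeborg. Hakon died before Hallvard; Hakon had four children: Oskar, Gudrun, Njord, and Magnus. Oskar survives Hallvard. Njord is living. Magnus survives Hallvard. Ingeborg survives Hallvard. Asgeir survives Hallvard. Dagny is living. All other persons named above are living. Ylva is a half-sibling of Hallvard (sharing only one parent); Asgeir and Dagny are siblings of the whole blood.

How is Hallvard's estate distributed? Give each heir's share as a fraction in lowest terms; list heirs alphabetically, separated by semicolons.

Asgeir 1/3; Dagny 1/3; Gudrun 1/36; Ingeborg 1/9; Jorunn 1/9; Magnus 1/36; Njord 1/36; Oskar 1/36

No spouse, descendants, or parent survives, so the estate passes to Hallvard's siblings per stirpes.
Half-blood and whole-blood siblings take equally under the stated rule.
The estate is divided into 3 equal shares of 1/3 among Ylva, Asgeir, Dagny.
Ylva predeceased; the 1/3 allotted to Ylva's branch passes to Ylva's issue by representation.
The 1/3 is divided into 3 equal shares of 1/9 among Jorunn, Hakon, Ingeborg.
Jorunn is living and takes 1/9.
Hakon predeceased; the 1/9 allotted to Hakon's branch passes to Hakon's issue by representation.
The 1/9 is divided into 4 equal shares of 1/36 among Oskar, Gudrun, Njord, Magnus.
Oskar is living and takes 1/36.
Gudrun is living and takes 1/36.
Njord is living and takes 1/36.
Magnus is living and takes 1/36.
Ingeborg is living and takes 1/9.
Asgeir is living and takes 1/3.
Dagny is living and takes 1/3.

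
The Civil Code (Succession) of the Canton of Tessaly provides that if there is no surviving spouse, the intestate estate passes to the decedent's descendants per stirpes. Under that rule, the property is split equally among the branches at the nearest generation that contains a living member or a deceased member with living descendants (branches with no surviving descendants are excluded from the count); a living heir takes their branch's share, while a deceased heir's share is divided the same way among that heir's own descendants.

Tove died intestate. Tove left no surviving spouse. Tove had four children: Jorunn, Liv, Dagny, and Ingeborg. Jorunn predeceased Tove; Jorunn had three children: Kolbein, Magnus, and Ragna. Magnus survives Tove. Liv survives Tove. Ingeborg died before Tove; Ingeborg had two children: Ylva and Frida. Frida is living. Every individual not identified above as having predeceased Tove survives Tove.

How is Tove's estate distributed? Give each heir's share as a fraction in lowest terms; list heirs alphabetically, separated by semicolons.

Dagny 1/4; Frida 1/8; Kolbein 1/12; Liv 1/4; Magnus 1/12; Ragna 1/12; Ylva 1/8

There is no surviving spouse, so the entire estate passes to Tove's descendants per stirpes.
The estate is divided into 4 equal shares of 1/4 among Jorunn, Liv, Dagny, Ingeborg.
Jorunn predeceased; the 1/4 allotted to Jorunn's branch passes to Jorunn's issue by representation.
The 1/4 is divided into 3 equal shares of 1/12 among Kolbein, Magnus, Ragna.
Kolbein is living and takes 1/12.
Magnus is living and takes 1/12.
Ragna is living and takes 1/12.
Liv is living and takes 1/4.
Dagny is living and takes 1/4.
Ingeborg predeceased; the 1/4 allotted to Ingeborg's branch passes to Ingeborg's issue by representation.
The 1/4 is divided into 2 equal shares of 1/8 among Ylva, Frida.
Ylva is living and takes 1/8.
Frida is living and takes 1/8.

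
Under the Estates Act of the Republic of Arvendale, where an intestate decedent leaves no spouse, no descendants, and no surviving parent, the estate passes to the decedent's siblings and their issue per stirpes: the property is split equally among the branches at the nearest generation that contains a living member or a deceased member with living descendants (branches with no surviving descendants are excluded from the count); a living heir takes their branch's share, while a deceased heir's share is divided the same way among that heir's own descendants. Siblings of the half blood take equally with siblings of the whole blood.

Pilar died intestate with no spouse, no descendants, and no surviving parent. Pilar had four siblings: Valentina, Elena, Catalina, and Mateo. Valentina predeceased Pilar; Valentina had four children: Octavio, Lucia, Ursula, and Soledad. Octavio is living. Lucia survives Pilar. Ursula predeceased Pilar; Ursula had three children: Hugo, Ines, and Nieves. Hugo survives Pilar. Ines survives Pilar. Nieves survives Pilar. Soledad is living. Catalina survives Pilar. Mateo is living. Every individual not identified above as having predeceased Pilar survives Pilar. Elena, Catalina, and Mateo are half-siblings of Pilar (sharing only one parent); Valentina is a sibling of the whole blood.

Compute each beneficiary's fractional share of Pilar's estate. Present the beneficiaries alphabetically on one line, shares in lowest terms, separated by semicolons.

Catalina 1/4; Elena 1/4; Hugo 1/48; Ines 1/48; Lucia 1/16; Mateo 1/4; Nieves 1/48; Octavio 1/16; Soledad 1/16

No spouse, descendants, or parent survives, so the estate passes to Pilar's siblings per stirpes.
Half-blood and whole-blood siblings take equally under the stated rule.
The estate is divided into 4 equal shares of 1/4 among Valentina, Elena, Catalina, Mateo.
Valentina predeceased; the 1/4 allotted to Valentina's branch passes to Valentina's issue by representation.
The 1/4 is divided into 4 equal shares of 1/16 among Octavio, Lucia, Ursula, Soledad.
Octavio is living and takes 1/16.
Lucia is living and takes 1/16.
Ursula predeceased; the 1/16 allotted to Ursula's branch passes to Ursula's issue by representation.
The 1/16 is divided into 3 equal shares of 1/48 among Hugo, Ines, Nieves.
Hugo is living and takes 1/48.
Ines is living and takes 1/48.
Nieves is living and takes 1/48.
Soledad is living and takes 1/16.
Elena is living and takes 1/4.
Catalina is living and takes 1/4.
Mateo is living and takes 1/4.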